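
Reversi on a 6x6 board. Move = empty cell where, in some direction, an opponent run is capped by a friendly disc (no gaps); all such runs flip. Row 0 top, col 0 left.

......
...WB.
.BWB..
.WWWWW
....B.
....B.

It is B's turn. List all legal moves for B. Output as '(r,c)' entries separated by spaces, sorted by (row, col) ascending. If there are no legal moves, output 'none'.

Answer: (0,3) (1,1) (1,2) (2,4) (4,1) (4,3) (4,5)

Derivation:
(0,2): no bracket -> illegal
(0,3): flips 1 -> legal
(0,4): no bracket -> illegal
(1,1): flips 2 -> legal
(1,2): flips 1 -> legal
(2,0): no bracket -> illegal
(2,4): flips 1 -> legal
(2,5): no bracket -> illegal
(3,0): no bracket -> illegal
(4,0): no bracket -> illegal
(4,1): flips 2 -> legal
(4,2): no bracket -> illegal
(4,3): flips 2 -> legal
(4,5): flips 1 -> legal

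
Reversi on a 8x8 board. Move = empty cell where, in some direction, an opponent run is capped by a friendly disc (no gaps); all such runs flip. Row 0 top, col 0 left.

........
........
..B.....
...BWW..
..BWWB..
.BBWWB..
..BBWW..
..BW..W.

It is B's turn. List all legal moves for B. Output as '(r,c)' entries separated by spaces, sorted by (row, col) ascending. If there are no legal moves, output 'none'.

(2,3): flips 1 -> legal
(2,4): no bracket -> illegal
(2,5): flips 3 -> legal
(2,6): flips 3 -> legal
(3,2): no bracket -> illegal
(3,6): flips 2 -> legal
(4,6): no bracket -> illegal
(5,6): no bracket -> illegal
(6,6): flips 2 -> legal
(6,7): no bracket -> illegal
(7,4): flips 1 -> legal
(7,5): flips 3 -> legal
(7,7): no bracket -> illegal

Answer: (2,3) (2,5) (2,6) (3,6) (6,6) (7,4) (7,5)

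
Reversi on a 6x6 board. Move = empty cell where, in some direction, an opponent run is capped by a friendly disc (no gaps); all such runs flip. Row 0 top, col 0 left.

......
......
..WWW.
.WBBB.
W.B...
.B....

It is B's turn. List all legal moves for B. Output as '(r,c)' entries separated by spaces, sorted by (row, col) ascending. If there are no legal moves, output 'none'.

(1,1): flips 1 -> legal
(1,2): flips 2 -> legal
(1,3): flips 1 -> legal
(1,4): flips 2 -> legal
(1,5): flips 1 -> legal
(2,0): flips 1 -> legal
(2,1): no bracket -> illegal
(2,5): no bracket -> illegal
(3,0): flips 1 -> legal
(3,5): no bracket -> illegal
(4,1): no bracket -> illegal
(5,0): no bracket -> illegal

Answer: (1,1) (1,2) (1,3) (1,4) (1,5) (2,0) (3,0)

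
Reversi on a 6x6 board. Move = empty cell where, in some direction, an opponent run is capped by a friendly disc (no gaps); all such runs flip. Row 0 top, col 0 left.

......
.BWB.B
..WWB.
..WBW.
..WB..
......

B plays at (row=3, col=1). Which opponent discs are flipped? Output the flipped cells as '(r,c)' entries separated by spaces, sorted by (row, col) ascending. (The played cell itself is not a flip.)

Dir NW: first cell '.' (not opp) -> no flip
Dir N: first cell '.' (not opp) -> no flip
Dir NE: opp run (2,2) capped by B -> flip
Dir W: first cell '.' (not opp) -> no flip
Dir E: opp run (3,2) capped by B -> flip
Dir SW: first cell '.' (not opp) -> no flip
Dir S: first cell '.' (not opp) -> no flip
Dir SE: opp run (4,2), next='.' -> no flip

Answer: (2,2) (3,2)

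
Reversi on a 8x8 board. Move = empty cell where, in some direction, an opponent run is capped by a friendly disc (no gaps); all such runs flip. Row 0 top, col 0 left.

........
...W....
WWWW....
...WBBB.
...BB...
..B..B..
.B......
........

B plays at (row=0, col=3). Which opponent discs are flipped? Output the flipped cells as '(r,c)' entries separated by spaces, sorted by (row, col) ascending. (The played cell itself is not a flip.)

Answer: (1,3) (2,3) (3,3)

Derivation:
Dir NW: edge -> no flip
Dir N: edge -> no flip
Dir NE: edge -> no flip
Dir W: first cell '.' (not opp) -> no flip
Dir E: first cell '.' (not opp) -> no flip
Dir SW: first cell '.' (not opp) -> no flip
Dir S: opp run (1,3) (2,3) (3,3) capped by B -> flip
Dir SE: first cell '.' (not opp) -> no flip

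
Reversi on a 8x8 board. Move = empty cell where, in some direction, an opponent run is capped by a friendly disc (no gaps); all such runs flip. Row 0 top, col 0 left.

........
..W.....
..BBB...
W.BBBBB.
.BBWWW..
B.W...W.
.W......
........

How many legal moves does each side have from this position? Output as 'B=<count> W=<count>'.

Answer: B=11 W=8

Derivation:
-- B to move --
(0,1): flips 1 -> legal
(0,2): flips 1 -> legal
(0,3): no bracket -> illegal
(1,1): no bracket -> illegal
(1,3): no bracket -> illegal
(2,0): no bracket -> illegal
(2,1): no bracket -> illegal
(3,1): no bracket -> illegal
(4,0): no bracket -> illegal
(4,6): flips 3 -> legal
(4,7): no bracket -> illegal
(5,1): no bracket -> illegal
(5,3): flips 2 -> legal
(5,4): flips 3 -> legal
(5,5): flips 2 -> legal
(5,7): no bracket -> illegal
(6,0): no bracket -> illegal
(6,2): flips 1 -> legal
(6,3): flips 1 -> legal
(6,5): no bracket -> illegal
(6,6): no bracket -> illegal
(6,7): flips 2 -> legal
(7,0): flips 3 -> legal
(7,1): no bracket -> illegal
(7,2): flips 1 -> legal
B mobility = 11
-- W to move --
(1,1): flips 2 -> legal
(1,3): flips 2 -> legal
(1,4): flips 2 -> legal
(1,5): no bracket -> illegal
(2,1): flips 1 -> legal
(2,5): flips 2 -> legal
(2,6): flips 1 -> legal
(2,7): flips 1 -> legal
(3,1): no bracket -> illegal
(3,7): no bracket -> illegal
(4,0): flips 2 -> legal
(4,6): no bracket -> illegal
(4,7): no bracket -> illegal
(5,1): no bracket -> illegal
(5,3): no bracket -> illegal
(6,0): no bracket -> illegal
W mobility = 8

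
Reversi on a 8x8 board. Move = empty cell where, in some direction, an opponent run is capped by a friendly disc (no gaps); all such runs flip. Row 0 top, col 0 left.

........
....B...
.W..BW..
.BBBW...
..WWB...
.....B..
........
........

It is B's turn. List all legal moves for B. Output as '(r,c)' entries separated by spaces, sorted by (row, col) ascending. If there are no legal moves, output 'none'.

(1,0): flips 1 -> legal
(1,1): flips 1 -> legal
(1,2): no bracket -> illegal
(1,5): no bracket -> illegal
(1,6): no bracket -> illegal
(2,0): no bracket -> illegal
(2,2): no bracket -> illegal
(2,3): no bracket -> illegal
(2,6): flips 1 -> legal
(3,0): no bracket -> illegal
(3,5): flips 1 -> legal
(3,6): flips 1 -> legal
(4,1): flips 2 -> legal
(4,5): no bracket -> illegal
(5,1): flips 1 -> legal
(5,2): flips 1 -> legal
(5,3): flips 2 -> legal
(5,4): flips 1 -> legal

Answer: (1,0) (1,1) (2,6) (3,5) (3,6) (4,1) (5,1) (5,2) (5,3) (5,4)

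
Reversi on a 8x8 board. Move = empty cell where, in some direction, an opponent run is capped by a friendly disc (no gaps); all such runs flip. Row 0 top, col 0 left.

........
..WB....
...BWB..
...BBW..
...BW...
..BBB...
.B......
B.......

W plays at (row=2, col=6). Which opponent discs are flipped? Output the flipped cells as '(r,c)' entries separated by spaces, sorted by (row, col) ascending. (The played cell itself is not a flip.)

Dir NW: first cell '.' (not opp) -> no flip
Dir N: first cell '.' (not opp) -> no flip
Dir NE: first cell '.' (not opp) -> no flip
Dir W: opp run (2,5) capped by W -> flip
Dir E: first cell '.' (not opp) -> no flip
Dir SW: first cell 'W' (not opp) -> no flip
Dir S: first cell '.' (not opp) -> no flip
Dir SE: first cell '.' (not opp) -> no flip

Answer: (2,5)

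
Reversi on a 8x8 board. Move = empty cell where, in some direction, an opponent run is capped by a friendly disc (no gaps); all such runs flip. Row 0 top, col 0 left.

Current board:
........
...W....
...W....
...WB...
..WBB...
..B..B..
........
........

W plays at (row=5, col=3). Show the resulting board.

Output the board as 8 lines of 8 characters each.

Place W at (5,3); scan 8 dirs for brackets.
Dir NW: first cell 'W' (not opp) -> no flip
Dir N: opp run (4,3) capped by W -> flip
Dir NE: opp run (4,4), next='.' -> no flip
Dir W: opp run (5,2), next='.' -> no flip
Dir E: first cell '.' (not opp) -> no flip
Dir SW: first cell '.' (not opp) -> no flip
Dir S: first cell '.' (not opp) -> no flip
Dir SE: first cell '.' (not opp) -> no flip
All flips: (4,3)

Answer: ........
...W....
...W....
...WB...
..WWB...
..BW.B..
........
........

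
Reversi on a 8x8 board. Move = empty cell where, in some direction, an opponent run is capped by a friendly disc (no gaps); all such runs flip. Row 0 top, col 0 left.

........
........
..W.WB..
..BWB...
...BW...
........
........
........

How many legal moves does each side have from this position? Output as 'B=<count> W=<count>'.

-- B to move --
(1,1): no bracket -> illegal
(1,2): flips 1 -> legal
(1,3): no bracket -> illegal
(1,4): flips 1 -> legal
(1,5): no bracket -> illegal
(2,1): no bracket -> illegal
(2,3): flips 2 -> legal
(3,1): no bracket -> illegal
(3,5): no bracket -> illegal
(4,2): no bracket -> illegal
(4,5): flips 1 -> legal
(5,3): no bracket -> illegal
(5,4): flips 1 -> legal
(5,5): no bracket -> illegal
B mobility = 5
-- W to move --
(1,4): no bracket -> illegal
(1,5): no bracket -> illegal
(1,6): no bracket -> illegal
(2,1): no bracket -> illegal
(2,3): no bracket -> illegal
(2,6): flips 1 -> legal
(3,1): flips 1 -> legal
(3,5): flips 1 -> legal
(3,6): no bracket -> illegal
(4,1): no bracket -> illegal
(4,2): flips 2 -> legal
(4,5): no bracket -> illegal
(5,2): no bracket -> illegal
(5,3): flips 1 -> legal
(5,4): no bracket -> illegal
W mobility = 5

Answer: B=5 W=5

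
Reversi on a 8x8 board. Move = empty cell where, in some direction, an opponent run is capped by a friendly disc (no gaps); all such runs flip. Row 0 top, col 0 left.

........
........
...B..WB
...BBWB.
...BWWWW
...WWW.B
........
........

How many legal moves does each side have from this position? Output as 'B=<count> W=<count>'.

Answer: B=9 W=9

Derivation:
-- B to move --
(1,5): no bracket -> illegal
(1,6): flips 1 -> legal
(1,7): no bracket -> illegal
(2,4): flips 2 -> legal
(2,5): flips 1 -> legal
(3,7): flips 1 -> legal
(4,2): no bracket -> illegal
(5,2): no bracket -> illegal
(5,6): flips 2 -> legal
(6,2): no bracket -> illegal
(6,3): flips 3 -> legal
(6,4): flips 2 -> legal
(6,5): flips 1 -> legal
(6,6): flips 2 -> legal
B mobility = 9
-- W to move --
(1,2): flips 2 -> legal
(1,3): flips 3 -> legal
(1,4): no bracket -> illegal
(1,6): no bracket -> illegal
(1,7): no bracket -> illegal
(2,2): flips 1 -> legal
(2,4): flips 1 -> legal
(2,5): flips 1 -> legal
(3,2): flips 3 -> legal
(3,7): flips 1 -> legal
(4,2): flips 1 -> legal
(5,2): no bracket -> illegal
(5,6): no bracket -> illegal
(6,6): no bracket -> illegal
(6,7): flips 1 -> legal
W mobility = 9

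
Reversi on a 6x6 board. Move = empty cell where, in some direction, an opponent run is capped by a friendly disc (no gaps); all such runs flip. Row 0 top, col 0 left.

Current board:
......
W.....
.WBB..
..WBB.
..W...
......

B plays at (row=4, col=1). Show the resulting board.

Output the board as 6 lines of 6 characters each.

Answer: ......
W.....
.WBB..
..BBB.
.BW...
......

Derivation:
Place B at (4,1); scan 8 dirs for brackets.
Dir NW: first cell '.' (not opp) -> no flip
Dir N: first cell '.' (not opp) -> no flip
Dir NE: opp run (3,2) capped by B -> flip
Dir W: first cell '.' (not opp) -> no flip
Dir E: opp run (4,2), next='.' -> no flip
Dir SW: first cell '.' (not opp) -> no flip
Dir S: first cell '.' (not opp) -> no flip
Dir SE: first cell '.' (not opp) -> no flip
All flips: (3,2)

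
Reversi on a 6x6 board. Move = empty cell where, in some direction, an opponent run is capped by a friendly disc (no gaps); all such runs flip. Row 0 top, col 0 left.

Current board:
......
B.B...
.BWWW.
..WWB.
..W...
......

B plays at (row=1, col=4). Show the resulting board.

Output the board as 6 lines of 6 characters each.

Answer: ......
B.B.B.
.BWWB.
..WWB.
..W...
......

Derivation:
Place B at (1,4); scan 8 dirs for brackets.
Dir NW: first cell '.' (not opp) -> no flip
Dir N: first cell '.' (not opp) -> no flip
Dir NE: first cell '.' (not opp) -> no flip
Dir W: first cell '.' (not opp) -> no flip
Dir E: first cell '.' (not opp) -> no flip
Dir SW: opp run (2,3) (3,2), next='.' -> no flip
Dir S: opp run (2,4) capped by B -> flip
Dir SE: first cell '.' (not opp) -> no flip
All flips: (2,4)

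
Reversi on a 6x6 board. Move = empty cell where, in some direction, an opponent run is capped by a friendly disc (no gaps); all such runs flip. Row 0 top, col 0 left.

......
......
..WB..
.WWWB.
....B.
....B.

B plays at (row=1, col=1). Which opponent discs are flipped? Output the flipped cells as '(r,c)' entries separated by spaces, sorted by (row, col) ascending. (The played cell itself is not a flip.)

Answer: (2,2) (3,3)

Derivation:
Dir NW: first cell '.' (not opp) -> no flip
Dir N: first cell '.' (not opp) -> no flip
Dir NE: first cell '.' (not opp) -> no flip
Dir W: first cell '.' (not opp) -> no flip
Dir E: first cell '.' (not opp) -> no flip
Dir SW: first cell '.' (not opp) -> no flip
Dir S: first cell '.' (not opp) -> no flip
Dir SE: opp run (2,2) (3,3) capped by B -> flip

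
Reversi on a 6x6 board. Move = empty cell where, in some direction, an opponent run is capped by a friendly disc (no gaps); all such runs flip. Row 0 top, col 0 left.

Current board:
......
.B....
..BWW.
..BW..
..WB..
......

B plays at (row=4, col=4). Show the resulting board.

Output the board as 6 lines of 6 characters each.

Place B at (4,4); scan 8 dirs for brackets.
Dir NW: opp run (3,3) capped by B -> flip
Dir N: first cell '.' (not opp) -> no flip
Dir NE: first cell '.' (not opp) -> no flip
Dir W: first cell 'B' (not opp) -> no flip
Dir E: first cell '.' (not opp) -> no flip
Dir SW: first cell '.' (not opp) -> no flip
Dir S: first cell '.' (not opp) -> no flip
Dir SE: first cell '.' (not opp) -> no flip
All flips: (3,3)

Answer: ......
.B....
..BWW.
..BB..
..WBB.
......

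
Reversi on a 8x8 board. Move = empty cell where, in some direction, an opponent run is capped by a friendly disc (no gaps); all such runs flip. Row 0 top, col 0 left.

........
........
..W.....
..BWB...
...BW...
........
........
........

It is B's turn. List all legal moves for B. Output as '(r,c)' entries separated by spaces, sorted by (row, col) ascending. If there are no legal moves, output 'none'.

(1,1): no bracket -> illegal
(1,2): flips 1 -> legal
(1,3): no bracket -> illegal
(2,1): no bracket -> illegal
(2,3): flips 1 -> legal
(2,4): no bracket -> illegal
(3,1): no bracket -> illegal
(3,5): no bracket -> illegal
(4,2): no bracket -> illegal
(4,5): flips 1 -> legal
(5,3): no bracket -> illegal
(5,4): flips 1 -> legal
(5,5): no bracket -> illegal

Answer: (1,2) (2,3) (4,5) (5,4)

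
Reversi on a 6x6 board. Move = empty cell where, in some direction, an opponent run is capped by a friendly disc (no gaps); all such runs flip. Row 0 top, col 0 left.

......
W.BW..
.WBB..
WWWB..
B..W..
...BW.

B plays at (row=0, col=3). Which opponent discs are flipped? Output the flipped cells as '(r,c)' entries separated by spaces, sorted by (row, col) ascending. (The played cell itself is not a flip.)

Answer: (1,3)

Derivation:
Dir NW: edge -> no flip
Dir N: edge -> no flip
Dir NE: edge -> no flip
Dir W: first cell '.' (not opp) -> no flip
Dir E: first cell '.' (not opp) -> no flip
Dir SW: first cell 'B' (not opp) -> no flip
Dir S: opp run (1,3) capped by B -> flip
Dir SE: first cell '.' (not opp) -> no flip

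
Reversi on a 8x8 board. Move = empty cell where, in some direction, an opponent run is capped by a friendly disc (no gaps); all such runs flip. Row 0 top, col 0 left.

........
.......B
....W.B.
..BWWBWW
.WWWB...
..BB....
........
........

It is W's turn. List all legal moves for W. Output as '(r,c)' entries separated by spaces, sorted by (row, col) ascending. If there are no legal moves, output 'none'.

(0,6): no bracket -> illegal
(0,7): no bracket -> illegal
(1,5): flips 1 -> legal
(1,6): flips 1 -> legal
(2,1): flips 1 -> legal
(2,2): flips 1 -> legal
(2,3): flips 1 -> legal
(2,5): no bracket -> illegal
(2,7): no bracket -> illegal
(3,1): flips 1 -> legal
(4,5): flips 1 -> legal
(4,6): flips 1 -> legal
(5,1): no bracket -> illegal
(5,4): flips 1 -> legal
(5,5): flips 1 -> legal
(6,1): flips 1 -> legal
(6,2): flips 1 -> legal
(6,3): flips 2 -> legal
(6,4): flips 1 -> legal

Answer: (1,5) (1,6) (2,1) (2,2) (2,3) (3,1) (4,5) (4,6) (5,4) (5,5) (6,1) (6,2) (6,3) (6,4)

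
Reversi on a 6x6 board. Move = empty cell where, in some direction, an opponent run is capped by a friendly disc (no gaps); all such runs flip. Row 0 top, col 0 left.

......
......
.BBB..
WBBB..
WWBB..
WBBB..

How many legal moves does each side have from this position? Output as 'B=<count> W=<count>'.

Answer: B=0 W=7

Derivation:
-- B to move --
(2,0): no bracket -> illegal
B mobility = 0
-- W to move --
(1,0): no bracket -> illegal
(1,1): flips 2 -> legal
(1,2): flips 1 -> legal
(1,3): flips 2 -> legal
(1,4): flips 2 -> legal
(2,0): no bracket -> illegal
(2,4): no bracket -> illegal
(3,4): flips 3 -> legal
(4,4): flips 2 -> legal
(5,4): flips 3 -> legal
W mobility = 7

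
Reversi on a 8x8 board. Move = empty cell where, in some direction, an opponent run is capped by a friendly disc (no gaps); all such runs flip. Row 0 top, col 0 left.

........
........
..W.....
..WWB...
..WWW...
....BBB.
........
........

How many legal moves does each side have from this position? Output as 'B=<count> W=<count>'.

-- B to move --
(1,1): flips 3 -> legal
(1,2): no bracket -> illegal
(1,3): no bracket -> illegal
(2,1): flips 2 -> legal
(2,3): no bracket -> illegal
(2,4): no bracket -> illegal
(3,1): flips 2 -> legal
(3,5): no bracket -> illegal
(4,1): no bracket -> illegal
(4,5): no bracket -> illegal
(5,1): no bracket -> illegal
(5,2): flips 1 -> legal
(5,3): no bracket -> illegal
B mobility = 4
-- W to move --
(2,3): no bracket -> illegal
(2,4): flips 1 -> legal
(2,5): flips 1 -> legal
(3,5): flips 1 -> legal
(4,5): no bracket -> illegal
(4,6): no bracket -> illegal
(4,7): no bracket -> illegal
(5,3): no bracket -> illegal
(5,7): no bracket -> illegal
(6,3): no bracket -> illegal
(6,4): flips 1 -> legal
(6,5): flips 1 -> legal
(6,6): flips 1 -> legal
(6,7): no bracket -> illegal
W mobility = 6

Answer: B=4 W=6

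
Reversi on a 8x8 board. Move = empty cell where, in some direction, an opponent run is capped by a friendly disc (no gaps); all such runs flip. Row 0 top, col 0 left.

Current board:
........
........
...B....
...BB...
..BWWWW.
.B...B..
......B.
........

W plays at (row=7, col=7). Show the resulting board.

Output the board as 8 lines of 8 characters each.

Place W at (7,7); scan 8 dirs for brackets.
Dir NW: opp run (6,6) (5,5) capped by W -> flip
Dir N: first cell '.' (not opp) -> no flip
Dir NE: edge -> no flip
Dir W: first cell '.' (not opp) -> no flip
Dir E: edge -> no flip
Dir SW: edge -> no flip
Dir S: edge -> no flip
Dir SE: edge -> no flip
All flips: (5,5) (6,6)

Answer: ........
........
...B....
...BB...
..BWWWW.
.B...W..
......W.
.......W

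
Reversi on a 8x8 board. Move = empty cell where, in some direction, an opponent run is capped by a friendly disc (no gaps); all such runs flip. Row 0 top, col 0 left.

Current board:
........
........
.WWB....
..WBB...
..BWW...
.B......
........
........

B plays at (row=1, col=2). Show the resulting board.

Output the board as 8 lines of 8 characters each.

Place B at (1,2); scan 8 dirs for brackets.
Dir NW: first cell '.' (not opp) -> no flip
Dir N: first cell '.' (not opp) -> no flip
Dir NE: first cell '.' (not opp) -> no flip
Dir W: first cell '.' (not opp) -> no flip
Dir E: first cell '.' (not opp) -> no flip
Dir SW: opp run (2,1), next='.' -> no flip
Dir S: opp run (2,2) (3,2) capped by B -> flip
Dir SE: first cell 'B' (not opp) -> no flip
All flips: (2,2) (3,2)

Answer: ........
..B.....
.WBB....
..BBB...
..BWW...
.B......
........
........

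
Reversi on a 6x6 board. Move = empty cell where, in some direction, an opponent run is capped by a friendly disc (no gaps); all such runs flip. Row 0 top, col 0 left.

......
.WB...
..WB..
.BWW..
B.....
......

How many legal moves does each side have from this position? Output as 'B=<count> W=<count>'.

-- B to move --
(0,0): no bracket -> illegal
(0,1): no bracket -> illegal
(0,2): no bracket -> illegal
(1,0): flips 1 -> legal
(1,3): flips 1 -> legal
(2,0): no bracket -> illegal
(2,1): flips 1 -> legal
(2,4): no bracket -> illegal
(3,4): flips 2 -> legal
(4,1): flips 1 -> legal
(4,2): flips 2 -> legal
(4,3): flips 1 -> legal
(4,4): no bracket -> illegal
B mobility = 7
-- W to move --
(0,1): no bracket -> illegal
(0,2): flips 1 -> legal
(0,3): no bracket -> illegal
(1,3): flips 2 -> legal
(1,4): flips 1 -> legal
(2,0): no bracket -> illegal
(2,1): no bracket -> illegal
(2,4): flips 1 -> legal
(3,0): flips 1 -> legal
(3,4): no bracket -> illegal
(4,1): no bracket -> illegal
(4,2): no bracket -> illegal
(5,0): no bracket -> illegal
(5,1): no bracket -> illegal
W mobility = 5

Answer: B=7 W=5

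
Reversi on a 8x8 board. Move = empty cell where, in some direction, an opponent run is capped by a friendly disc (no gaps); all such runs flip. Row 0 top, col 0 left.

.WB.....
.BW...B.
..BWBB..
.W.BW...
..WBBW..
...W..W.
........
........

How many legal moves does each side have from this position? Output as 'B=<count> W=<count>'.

Answer: B=9 W=12

Derivation:
-- B to move --
(0,0): flips 1 -> legal
(0,3): no bracket -> illegal
(1,0): no bracket -> illegal
(1,3): flips 2 -> legal
(1,4): no bracket -> illegal
(2,0): no bracket -> illegal
(2,1): no bracket -> illegal
(3,0): no bracket -> illegal
(3,2): no bracket -> illegal
(3,5): flips 1 -> legal
(3,6): no bracket -> illegal
(4,0): flips 1 -> legal
(4,1): flips 1 -> legal
(4,6): flips 1 -> legal
(4,7): no bracket -> illegal
(5,1): flips 1 -> legal
(5,2): no bracket -> illegal
(5,4): no bracket -> illegal
(5,5): no bracket -> illegal
(5,7): no bracket -> illegal
(6,2): flips 1 -> legal
(6,3): flips 1 -> legal
(6,4): no bracket -> illegal
(6,5): no bracket -> illegal
(6,6): no bracket -> illegal
(6,7): no bracket -> illegal
B mobility = 9
-- W to move --
(0,0): no bracket -> illegal
(0,3): flips 1 -> legal
(0,5): no bracket -> illegal
(0,6): no bracket -> illegal
(0,7): flips 2 -> legal
(1,0): flips 1 -> legal
(1,3): flips 1 -> legal
(1,4): flips 1 -> legal
(1,5): flips 2 -> legal
(1,7): no bracket -> illegal
(2,0): no bracket -> illegal
(2,1): flips 2 -> legal
(2,6): flips 2 -> legal
(2,7): no bracket -> illegal
(3,2): flips 2 -> legal
(3,5): flips 1 -> legal
(3,6): no bracket -> illegal
(5,2): flips 1 -> legal
(5,4): flips 1 -> legal
(5,5): no bracket -> illegal
W mobility = 12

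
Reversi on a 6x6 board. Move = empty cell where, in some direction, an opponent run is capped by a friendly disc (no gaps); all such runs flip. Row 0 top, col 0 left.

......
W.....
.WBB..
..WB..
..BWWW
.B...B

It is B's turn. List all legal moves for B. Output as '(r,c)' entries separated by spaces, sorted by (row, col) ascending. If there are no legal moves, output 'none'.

Answer: (2,0) (3,1) (3,5) (4,1) (5,3)

Derivation:
(0,0): no bracket -> illegal
(0,1): no bracket -> illegal
(1,1): no bracket -> illegal
(1,2): no bracket -> illegal
(2,0): flips 1 -> legal
(3,0): no bracket -> illegal
(3,1): flips 1 -> legal
(3,4): no bracket -> illegal
(3,5): flips 1 -> legal
(4,1): flips 1 -> legal
(5,2): no bracket -> illegal
(5,3): flips 1 -> legal
(5,4): no bracket -> illegal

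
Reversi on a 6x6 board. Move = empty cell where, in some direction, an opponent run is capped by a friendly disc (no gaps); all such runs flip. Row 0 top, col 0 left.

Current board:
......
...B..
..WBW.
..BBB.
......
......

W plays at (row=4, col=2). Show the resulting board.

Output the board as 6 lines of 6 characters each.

Place W at (4,2); scan 8 dirs for brackets.
Dir NW: first cell '.' (not opp) -> no flip
Dir N: opp run (3,2) capped by W -> flip
Dir NE: opp run (3,3) capped by W -> flip
Dir W: first cell '.' (not opp) -> no flip
Dir E: first cell '.' (not opp) -> no flip
Dir SW: first cell '.' (not opp) -> no flip
Dir S: first cell '.' (not opp) -> no flip
Dir SE: first cell '.' (not opp) -> no flip
All flips: (3,2) (3,3)

Answer: ......
...B..
..WBW.
..WWB.
..W...
......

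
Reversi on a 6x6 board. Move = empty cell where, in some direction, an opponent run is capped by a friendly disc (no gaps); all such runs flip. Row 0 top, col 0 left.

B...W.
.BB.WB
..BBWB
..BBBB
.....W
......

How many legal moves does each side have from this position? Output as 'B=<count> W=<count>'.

Answer: B=4 W=6

Derivation:
-- B to move --
(0,3): flips 1 -> legal
(0,5): flips 1 -> legal
(1,3): flips 2 -> legal
(4,4): no bracket -> illegal
(5,4): no bracket -> illegal
(5,5): flips 1 -> legal
B mobility = 4
-- W to move --
(0,1): flips 3 -> legal
(0,2): no bracket -> illegal
(0,3): no bracket -> illegal
(0,5): flips 3 -> legal
(1,0): no bracket -> illegal
(1,3): no bracket -> illegal
(2,0): no bracket -> illegal
(2,1): flips 2 -> legal
(3,1): no bracket -> illegal
(4,1): flips 2 -> legal
(4,2): flips 1 -> legal
(4,3): no bracket -> illegal
(4,4): flips 1 -> legal
W mobility = 6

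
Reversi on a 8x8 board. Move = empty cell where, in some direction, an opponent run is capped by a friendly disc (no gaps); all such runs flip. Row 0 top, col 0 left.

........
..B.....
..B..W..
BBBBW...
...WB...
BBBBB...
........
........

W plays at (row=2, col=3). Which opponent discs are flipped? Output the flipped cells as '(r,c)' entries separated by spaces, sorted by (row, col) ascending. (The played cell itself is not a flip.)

Dir NW: opp run (1,2), next='.' -> no flip
Dir N: first cell '.' (not opp) -> no flip
Dir NE: first cell '.' (not opp) -> no flip
Dir W: opp run (2,2), next='.' -> no flip
Dir E: first cell '.' (not opp) -> no flip
Dir SW: opp run (3,2), next='.' -> no flip
Dir S: opp run (3,3) capped by W -> flip
Dir SE: first cell 'W' (not opp) -> no flip

Answer: (3,3)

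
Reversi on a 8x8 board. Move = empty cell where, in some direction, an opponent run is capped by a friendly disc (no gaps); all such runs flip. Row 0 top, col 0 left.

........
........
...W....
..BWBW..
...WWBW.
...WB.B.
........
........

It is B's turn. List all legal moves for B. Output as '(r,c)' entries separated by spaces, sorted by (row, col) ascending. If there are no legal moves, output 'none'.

(1,2): flips 1 -> legal
(1,3): no bracket -> illegal
(1,4): flips 1 -> legal
(2,2): no bracket -> illegal
(2,4): no bracket -> illegal
(2,5): flips 1 -> legal
(2,6): no bracket -> illegal
(3,6): flips 2 -> legal
(3,7): no bracket -> illegal
(4,2): flips 2 -> legal
(4,7): flips 1 -> legal
(5,2): flips 2 -> legal
(5,5): no bracket -> illegal
(5,7): no bracket -> illegal
(6,2): no bracket -> illegal
(6,3): no bracket -> illegal
(6,4): no bracket -> illegal

Answer: (1,2) (1,4) (2,5) (3,6) (4,2) (4,7) (5,2)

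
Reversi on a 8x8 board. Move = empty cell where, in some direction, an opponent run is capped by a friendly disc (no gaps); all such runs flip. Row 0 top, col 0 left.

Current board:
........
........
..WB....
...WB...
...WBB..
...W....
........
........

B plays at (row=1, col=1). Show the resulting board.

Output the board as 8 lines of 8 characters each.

Answer: ........
.B......
..BB....
...BB...
...WBB..
...W....
........
........

Derivation:
Place B at (1,1); scan 8 dirs for brackets.
Dir NW: first cell '.' (not opp) -> no flip
Dir N: first cell '.' (not opp) -> no flip
Dir NE: first cell '.' (not opp) -> no flip
Dir W: first cell '.' (not opp) -> no flip
Dir E: first cell '.' (not opp) -> no flip
Dir SW: first cell '.' (not opp) -> no flip
Dir S: first cell '.' (not opp) -> no flip
Dir SE: opp run (2,2) (3,3) capped by B -> flip
All flips: (2,2) (3,3)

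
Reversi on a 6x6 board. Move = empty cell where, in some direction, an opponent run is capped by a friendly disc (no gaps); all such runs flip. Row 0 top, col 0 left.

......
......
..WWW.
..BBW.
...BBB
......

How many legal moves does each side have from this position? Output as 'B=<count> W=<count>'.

-- B to move --
(1,1): flips 1 -> legal
(1,2): flips 3 -> legal
(1,3): flips 1 -> legal
(1,4): flips 3 -> legal
(1,5): flips 1 -> legal
(2,1): no bracket -> illegal
(2,5): flips 1 -> legal
(3,1): no bracket -> illegal
(3,5): flips 1 -> legal
B mobility = 7
-- W to move --
(2,1): no bracket -> illegal
(3,1): flips 2 -> legal
(3,5): no bracket -> illegal
(4,1): flips 1 -> legal
(4,2): flips 2 -> legal
(5,2): flips 1 -> legal
(5,3): flips 2 -> legal
(5,4): flips 1 -> legal
(5,5): flips 2 -> legal
W mobility = 7

Answer: B=7 W=7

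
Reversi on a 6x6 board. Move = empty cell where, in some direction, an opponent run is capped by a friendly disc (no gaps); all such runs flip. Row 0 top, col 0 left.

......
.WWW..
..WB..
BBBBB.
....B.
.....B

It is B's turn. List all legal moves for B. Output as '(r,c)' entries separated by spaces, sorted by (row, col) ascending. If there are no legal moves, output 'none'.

(0,0): flips 2 -> legal
(0,1): flips 1 -> legal
(0,2): flips 2 -> legal
(0,3): flips 1 -> legal
(0,4): flips 2 -> legal
(1,0): no bracket -> illegal
(1,4): no bracket -> illegal
(2,0): no bracket -> illegal
(2,1): flips 1 -> legal
(2,4): no bracket -> illegal

Answer: (0,0) (0,1) (0,2) (0,3) (0,4) (2,1)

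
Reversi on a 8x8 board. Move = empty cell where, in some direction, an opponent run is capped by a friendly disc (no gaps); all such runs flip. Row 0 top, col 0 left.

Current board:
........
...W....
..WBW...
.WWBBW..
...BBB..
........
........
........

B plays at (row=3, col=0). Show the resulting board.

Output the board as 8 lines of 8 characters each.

Answer: ........
...W....
..WBW...
BBBBBW..
...BBB..
........
........
........

Derivation:
Place B at (3,0); scan 8 dirs for brackets.
Dir NW: edge -> no flip
Dir N: first cell '.' (not opp) -> no flip
Dir NE: first cell '.' (not opp) -> no flip
Dir W: edge -> no flip
Dir E: opp run (3,1) (3,2) capped by B -> flip
Dir SW: edge -> no flip
Dir S: first cell '.' (not opp) -> no flip
Dir SE: first cell '.' (not opp) -> no flip
All flips: (3,1) (3,2)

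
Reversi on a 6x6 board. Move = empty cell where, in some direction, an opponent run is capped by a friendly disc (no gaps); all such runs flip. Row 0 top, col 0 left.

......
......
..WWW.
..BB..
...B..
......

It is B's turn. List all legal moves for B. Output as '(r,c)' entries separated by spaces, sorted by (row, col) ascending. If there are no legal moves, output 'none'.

(1,1): flips 1 -> legal
(1,2): flips 1 -> legal
(1,3): flips 1 -> legal
(1,4): flips 1 -> legal
(1,5): flips 1 -> legal
(2,1): no bracket -> illegal
(2,5): no bracket -> illegal
(3,1): no bracket -> illegal
(3,4): no bracket -> illegal
(3,5): no bracket -> illegal

Answer: (1,1) (1,2) (1,3) (1,4) (1,5)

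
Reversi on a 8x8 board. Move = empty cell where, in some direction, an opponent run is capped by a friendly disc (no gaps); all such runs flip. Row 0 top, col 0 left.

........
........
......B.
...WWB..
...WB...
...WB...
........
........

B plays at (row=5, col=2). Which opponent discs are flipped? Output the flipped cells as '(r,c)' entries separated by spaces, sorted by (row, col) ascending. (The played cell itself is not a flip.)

Answer: (5,3)

Derivation:
Dir NW: first cell '.' (not opp) -> no flip
Dir N: first cell '.' (not opp) -> no flip
Dir NE: opp run (4,3) (3,4), next='.' -> no flip
Dir W: first cell '.' (not opp) -> no flip
Dir E: opp run (5,3) capped by B -> flip
Dir SW: first cell '.' (not opp) -> no flip
Dir S: first cell '.' (not opp) -> no flip
Dir SE: first cell '.' (not opp) -> no flip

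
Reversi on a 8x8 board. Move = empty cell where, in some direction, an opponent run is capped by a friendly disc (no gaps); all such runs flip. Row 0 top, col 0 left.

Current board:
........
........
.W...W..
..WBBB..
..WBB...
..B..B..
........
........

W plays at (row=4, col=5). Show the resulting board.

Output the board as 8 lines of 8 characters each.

Place W at (4,5); scan 8 dirs for brackets.
Dir NW: opp run (3,4), next='.' -> no flip
Dir N: opp run (3,5) capped by W -> flip
Dir NE: first cell '.' (not opp) -> no flip
Dir W: opp run (4,4) (4,3) capped by W -> flip
Dir E: first cell '.' (not opp) -> no flip
Dir SW: first cell '.' (not opp) -> no flip
Dir S: opp run (5,5), next='.' -> no flip
Dir SE: first cell '.' (not opp) -> no flip
All flips: (3,5) (4,3) (4,4)

Answer: ........
........
.W...W..
..WBBW..
..WWWW..
..B..B..
........
........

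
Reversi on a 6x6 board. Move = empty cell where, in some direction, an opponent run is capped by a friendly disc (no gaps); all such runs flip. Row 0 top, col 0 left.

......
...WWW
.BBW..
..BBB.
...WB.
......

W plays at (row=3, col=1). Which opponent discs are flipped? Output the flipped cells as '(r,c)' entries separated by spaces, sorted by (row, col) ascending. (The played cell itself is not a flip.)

Dir NW: first cell '.' (not opp) -> no flip
Dir N: opp run (2,1), next='.' -> no flip
Dir NE: opp run (2,2) capped by W -> flip
Dir W: first cell '.' (not opp) -> no flip
Dir E: opp run (3,2) (3,3) (3,4), next='.' -> no flip
Dir SW: first cell '.' (not opp) -> no flip
Dir S: first cell '.' (not opp) -> no flip
Dir SE: first cell '.' (not opp) -> no flip

Answer: (2,2)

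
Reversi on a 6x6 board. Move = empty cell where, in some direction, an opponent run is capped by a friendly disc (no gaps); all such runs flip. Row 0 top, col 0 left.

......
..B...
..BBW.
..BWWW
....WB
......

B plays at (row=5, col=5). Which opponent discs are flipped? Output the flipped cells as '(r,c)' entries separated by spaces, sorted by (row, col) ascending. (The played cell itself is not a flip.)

Answer: (3,3) (4,4)

Derivation:
Dir NW: opp run (4,4) (3,3) capped by B -> flip
Dir N: first cell 'B' (not opp) -> no flip
Dir NE: edge -> no flip
Dir W: first cell '.' (not opp) -> no flip
Dir E: edge -> no flip
Dir SW: edge -> no flip
Dir S: edge -> no flip
Dir SE: edge -> no flip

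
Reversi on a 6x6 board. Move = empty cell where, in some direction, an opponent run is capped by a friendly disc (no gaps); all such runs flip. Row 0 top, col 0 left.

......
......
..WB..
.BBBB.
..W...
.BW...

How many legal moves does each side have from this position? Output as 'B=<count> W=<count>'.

-- B to move --
(1,1): flips 1 -> legal
(1,2): flips 1 -> legal
(1,3): flips 1 -> legal
(2,1): flips 1 -> legal
(4,1): no bracket -> illegal
(4,3): no bracket -> illegal
(5,3): flips 2 -> legal
B mobility = 5
-- W to move --
(1,2): no bracket -> illegal
(1,3): no bracket -> illegal
(1,4): no bracket -> illegal
(2,0): flips 1 -> legal
(2,1): no bracket -> illegal
(2,4): flips 2 -> legal
(2,5): no bracket -> illegal
(3,0): no bracket -> illegal
(3,5): no bracket -> illegal
(4,0): flips 1 -> legal
(4,1): no bracket -> illegal
(4,3): no bracket -> illegal
(4,4): flips 1 -> legal
(4,5): no bracket -> illegal
(5,0): flips 1 -> legal
W mobility = 5

Answer: B=5 W=5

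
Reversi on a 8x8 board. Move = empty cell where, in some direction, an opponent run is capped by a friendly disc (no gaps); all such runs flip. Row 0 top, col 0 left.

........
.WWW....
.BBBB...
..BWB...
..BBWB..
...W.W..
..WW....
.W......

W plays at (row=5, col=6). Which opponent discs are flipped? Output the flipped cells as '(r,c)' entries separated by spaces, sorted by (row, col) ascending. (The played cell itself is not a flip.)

Dir NW: opp run (4,5) (3,4) (2,3) capped by W -> flip
Dir N: first cell '.' (not opp) -> no flip
Dir NE: first cell '.' (not opp) -> no flip
Dir W: first cell 'W' (not opp) -> no flip
Dir E: first cell '.' (not opp) -> no flip
Dir SW: first cell '.' (not opp) -> no flip
Dir S: first cell '.' (not opp) -> no flip
Dir SE: first cell '.' (not opp) -> no flip

Answer: (2,3) (3,4) (4,5)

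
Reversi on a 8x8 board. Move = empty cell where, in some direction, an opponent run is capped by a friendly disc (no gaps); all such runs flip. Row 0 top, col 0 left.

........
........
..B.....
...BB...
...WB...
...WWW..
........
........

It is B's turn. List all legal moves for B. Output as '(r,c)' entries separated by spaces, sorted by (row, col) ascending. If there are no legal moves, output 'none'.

Answer: (4,2) (5,2) (6,2) (6,3) (6,4) (6,6)

Derivation:
(3,2): no bracket -> illegal
(4,2): flips 1 -> legal
(4,5): no bracket -> illegal
(4,6): no bracket -> illegal
(5,2): flips 1 -> legal
(5,6): no bracket -> illegal
(6,2): flips 1 -> legal
(6,3): flips 2 -> legal
(6,4): flips 1 -> legal
(6,5): no bracket -> illegal
(6,6): flips 1 -> legal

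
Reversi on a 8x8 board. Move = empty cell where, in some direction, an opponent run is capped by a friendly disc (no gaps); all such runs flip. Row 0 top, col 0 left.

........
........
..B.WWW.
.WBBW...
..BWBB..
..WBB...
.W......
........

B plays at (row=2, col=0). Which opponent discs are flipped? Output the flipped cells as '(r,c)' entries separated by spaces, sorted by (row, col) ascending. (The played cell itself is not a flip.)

Answer: (3,1)

Derivation:
Dir NW: edge -> no flip
Dir N: first cell '.' (not opp) -> no flip
Dir NE: first cell '.' (not opp) -> no flip
Dir W: edge -> no flip
Dir E: first cell '.' (not opp) -> no flip
Dir SW: edge -> no flip
Dir S: first cell '.' (not opp) -> no flip
Dir SE: opp run (3,1) capped by B -> flip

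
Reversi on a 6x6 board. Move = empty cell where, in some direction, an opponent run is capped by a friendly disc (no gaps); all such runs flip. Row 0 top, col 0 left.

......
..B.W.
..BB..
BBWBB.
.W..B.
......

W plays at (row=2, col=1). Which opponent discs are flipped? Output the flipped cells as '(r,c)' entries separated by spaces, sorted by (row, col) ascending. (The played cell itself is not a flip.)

Answer: (3,1)

Derivation:
Dir NW: first cell '.' (not opp) -> no flip
Dir N: first cell '.' (not opp) -> no flip
Dir NE: opp run (1,2), next='.' -> no flip
Dir W: first cell '.' (not opp) -> no flip
Dir E: opp run (2,2) (2,3), next='.' -> no flip
Dir SW: opp run (3,0), next=edge -> no flip
Dir S: opp run (3,1) capped by W -> flip
Dir SE: first cell 'W' (not opp) -> no flip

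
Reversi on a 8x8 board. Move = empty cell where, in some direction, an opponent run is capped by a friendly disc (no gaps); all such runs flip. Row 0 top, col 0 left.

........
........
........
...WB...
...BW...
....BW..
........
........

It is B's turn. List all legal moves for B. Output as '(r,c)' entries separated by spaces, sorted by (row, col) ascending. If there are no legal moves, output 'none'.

(2,2): no bracket -> illegal
(2,3): flips 1 -> legal
(2,4): no bracket -> illegal
(3,2): flips 1 -> legal
(3,5): no bracket -> illegal
(4,2): no bracket -> illegal
(4,5): flips 1 -> legal
(4,6): no bracket -> illegal
(5,3): no bracket -> illegal
(5,6): flips 1 -> legal
(6,4): no bracket -> illegal
(6,5): no bracket -> illegal
(6,6): no bracket -> illegal

Answer: (2,3) (3,2) (4,5) (5,6)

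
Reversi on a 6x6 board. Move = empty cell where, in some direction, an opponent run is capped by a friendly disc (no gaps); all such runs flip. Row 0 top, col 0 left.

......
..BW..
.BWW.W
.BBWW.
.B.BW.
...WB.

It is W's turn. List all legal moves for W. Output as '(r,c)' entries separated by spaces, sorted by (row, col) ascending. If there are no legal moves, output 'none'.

(0,1): flips 1 -> legal
(0,2): flips 1 -> legal
(0,3): no bracket -> illegal
(1,0): no bracket -> illegal
(1,1): flips 1 -> legal
(2,0): flips 1 -> legal
(3,0): flips 2 -> legal
(4,0): flips 1 -> legal
(4,2): flips 2 -> legal
(4,5): no bracket -> illegal
(5,0): flips 2 -> legal
(5,1): no bracket -> illegal
(5,2): flips 1 -> legal
(5,5): flips 1 -> legal

Answer: (0,1) (0,2) (1,1) (2,0) (3,0) (4,0) (4,2) (5,0) (5,2) (5,5)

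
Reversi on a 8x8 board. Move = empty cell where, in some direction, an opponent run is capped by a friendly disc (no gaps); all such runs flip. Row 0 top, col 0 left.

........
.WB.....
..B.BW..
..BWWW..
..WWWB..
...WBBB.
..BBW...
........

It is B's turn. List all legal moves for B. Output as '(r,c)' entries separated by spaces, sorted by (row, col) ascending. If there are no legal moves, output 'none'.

(0,0): flips 1 -> legal
(0,1): no bracket -> illegal
(0,2): no bracket -> illegal
(1,0): flips 1 -> legal
(1,4): no bracket -> illegal
(1,5): flips 2 -> legal
(1,6): no bracket -> illegal
(2,0): no bracket -> illegal
(2,1): no bracket -> illegal
(2,3): flips 4 -> legal
(2,6): flips 4 -> legal
(3,1): no bracket -> illegal
(3,6): flips 3 -> legal
(4,1): flips 3 -> legal
(4,6): flips 1 -> legal
(5,1): flips 2 -> legal
(5,2): flips 2 -> legal
(6,5): flips 1 -> legal
(7,3): flips 1 -> legal
(7,4): flips 1 -> legal
(7,5): no bracket -> illegal

Answer: (0,0) (1,0) (1,5) (2,3) (2,6) (3,6) (4,1) (4,6) (5,1) (5,2) (6,5) (7,3) (7,4)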